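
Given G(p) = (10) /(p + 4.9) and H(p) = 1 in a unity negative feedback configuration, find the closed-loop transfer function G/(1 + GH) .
Closed-loop T = G/(1+GH).
Numerator: G_num * H_den = 10.
Denominator: G_den * H_den + G_num * H_num = (p + 4.9) + (10) = p + 14.9.
T(p) = (10)/(p + 14.9)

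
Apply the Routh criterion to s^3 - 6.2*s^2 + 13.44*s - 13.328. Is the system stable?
Routh array:
s^3: [1, 13.44]; s^2: [-6.2, -13.328]; s^1: [11.2903]; s^0: [-13.328]
First column: [1, -6.2, 11.2903, -13.328]. Sign changes = 3.
No, unstable (3 RHP root(s))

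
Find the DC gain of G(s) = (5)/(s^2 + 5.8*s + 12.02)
DC gain = G(0) = num(0)/den(0) = 5/12.02 = 0.416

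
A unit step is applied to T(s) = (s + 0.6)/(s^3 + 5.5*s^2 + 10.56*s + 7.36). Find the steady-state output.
FVT: lim_{t→∞} y(t) = lim_{s→0} s*Y(s) where Y(s) = T(s)/s.
= lim_{s→0} T(s) = T(0) = num(0)/den(0) = 0.6/7.36 = 0.08152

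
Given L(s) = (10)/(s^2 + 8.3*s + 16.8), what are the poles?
Set denominator = 0: s^2 + 8.3*s + 16.8 = (s + 4.8)(s + 3.5) = 0 → Poles: -3.5, -4.8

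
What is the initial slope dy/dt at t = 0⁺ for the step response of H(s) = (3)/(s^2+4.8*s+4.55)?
IVT: y'(0⁺) = lim_{s→∞} s²·Y(s) = lim_{s→∞} s·H(s).
deg(num) = 0, deg(den) = 2, relative degree = 2 ≥ 2, so s·H(s) → 0. Initial slope = 0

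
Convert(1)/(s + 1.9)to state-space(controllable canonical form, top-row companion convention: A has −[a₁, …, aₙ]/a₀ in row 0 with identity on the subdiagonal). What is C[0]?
Reachable canonical form: C = numerator coefficients (right-aligned, zero-padded to length n).
num = 1, C = [[1]].
C[0] = 1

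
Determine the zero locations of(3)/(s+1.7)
Numerator is a nonzero constant (3) → Zeros: none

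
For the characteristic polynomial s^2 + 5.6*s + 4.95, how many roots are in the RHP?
s^2 + 5.6*s + 4.95 = (s + 1.1)(s + 4.5). Poles: -1.1, -4.5. RHP poles (Re>0): 0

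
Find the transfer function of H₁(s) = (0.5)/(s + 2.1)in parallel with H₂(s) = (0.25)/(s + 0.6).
Parallel: H = H₁ + H₂ = (n₁·d₂ + n₂·d₁)/(d₁·d₂).
n₁·d₂ = 0.5*s + 0.3. n₂·d₁ = 0.25*s + 0.525. Sum = 0.75*s + 0.825. d₁·d₂ = s^2 + 2.7*s + 1.26.
H(s) = (0.75*s + 0.825)/(s^2 + 2.7*s + 1.26)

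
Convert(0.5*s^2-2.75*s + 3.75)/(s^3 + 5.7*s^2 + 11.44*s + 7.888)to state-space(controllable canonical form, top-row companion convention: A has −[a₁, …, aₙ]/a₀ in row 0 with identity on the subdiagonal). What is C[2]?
Reachable canonical form: C = numerator coefficients (right-aligned, zero-padded to length n).
num = 0.5*s^2 - 2.75*s + 3.75, C = [[0.5, -2.75, 3.75]].
C[2] = 3.75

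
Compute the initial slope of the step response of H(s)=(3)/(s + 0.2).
IVT: y'(0⁺) = lim_{s→∞} s²·Y(s) = lim_{s→∞} s·H(s).
deg(num) = 0, deg(den) = 1, relative degree = 1, so s·H(s) → (leading num)/(leading den) = 3/1 = 3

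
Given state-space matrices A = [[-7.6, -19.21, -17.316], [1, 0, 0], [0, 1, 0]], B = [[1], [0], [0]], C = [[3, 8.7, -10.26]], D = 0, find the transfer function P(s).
P(s) = C(sI - A)⁻¹B + D.
Characteristic polynomial det(sI - A) = s^3 + 7.6*s^2 + 19.21*s + 17.316.
Numerator from C·adj(sI-A)·B + D·det(sI-A) = 3*s^2 + 8.7*s - 10.26.
P(s) = (3*s^2 + 8.7*s - 10.26)/(s^3 + 7.6*s^2 + 19.21*s + 17.316)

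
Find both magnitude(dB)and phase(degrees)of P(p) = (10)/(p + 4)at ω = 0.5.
Substitute p = j*0.5: P(j0.5) = 2.46154 - 0.307692j.
|P| = 20*log₁₀(sqrt(Re²+Im²)) = 7.89 dB.
∠P = atan2(Im, Re) = -7.13°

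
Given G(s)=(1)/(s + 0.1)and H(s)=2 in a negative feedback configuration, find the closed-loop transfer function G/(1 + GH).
Closed-loop T = G/(1+GH).
Numerator: G_num * H_den = 1.
Denominator: G_den * H_den + G_num * H_num = (s + 0.1) + (2) = s + 2.1.
T(s) = (1)/(s + 2.1)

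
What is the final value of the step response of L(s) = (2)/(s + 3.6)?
FVT: lim_{t→∞} y(t) = lim_{s→0} s*Y(s) where Y(s) = L(s)/s.
= lim_{s→0} L(s) = L(0) = num(0)/den(0) = 2/3.6 = 0.5556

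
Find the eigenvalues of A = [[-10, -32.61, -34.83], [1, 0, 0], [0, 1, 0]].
Eigenvalues solve det(λI - A) = 0.
Characteristic polynomial: λ^3 + 10*λ^2 + 32.61*λ + 34.83 = 0.
Factor: (λ + 4.3)(λ + 2.7)(λ + 3) = 0.
Roots: -2.7, -3, -4.3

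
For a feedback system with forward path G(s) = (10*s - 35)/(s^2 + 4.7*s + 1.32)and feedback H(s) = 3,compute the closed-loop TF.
Closed-loop T = G/(1+GH).
Numerator: G_num * H_den = 10*s - 35.
Denominator: G_den * H_den + G_num * H_num = (s^2 + 4.7*s + 1.32) + (30*s - 105) = s^2 + 34.7*s - 103.68.
T(s) = (10*s - 35)/(s^2 + 34.7*s - 103.68)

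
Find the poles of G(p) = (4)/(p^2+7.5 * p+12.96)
Set denominator = 0: p^2 + 7.5*p + 12.96 = (p + 4.8)(p + 2.7) = 0 → Poles: -2.7, -4.8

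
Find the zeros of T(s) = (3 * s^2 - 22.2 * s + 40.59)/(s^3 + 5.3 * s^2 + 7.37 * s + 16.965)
Set numerator = 0: 3*s^2 - 22.2*s + 40.59 = 3*(s - 4.1)(s - 3.3) = 0 → Zeros: 3.3, 4.1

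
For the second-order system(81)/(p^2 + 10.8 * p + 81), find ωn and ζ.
Standard form: ωn²/(p²+2ζωn·p+ωn²).
const=81=ωn² → ωn=9, p coeff=10.8=2ζωn → ζ=0.6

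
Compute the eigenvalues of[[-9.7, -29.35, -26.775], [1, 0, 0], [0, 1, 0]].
Eigenvalues solve det(λI - A) = 0.
Characteristic polynomial: λ^3 + 9.7*λ^2 + 29.35*λ + 26.775 = 0.
Factor: (λ + 4.5)(λ + 3.5)(λ + 1.7) = 0.
Roots: -1.7, -3.5, -4.5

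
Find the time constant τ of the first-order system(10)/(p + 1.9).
First-order system: τ = -1/pole. Pole = -1.9. τ = -1/(-1.9) = 0.5263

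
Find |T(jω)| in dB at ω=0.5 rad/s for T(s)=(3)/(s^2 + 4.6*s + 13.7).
Substitute s = j*0.5: T(j0.5) = 0.216711 - 0.0370584j.
|T(j0.5)| = sqrt(Re² + Im²) = 0.2199.
20*log₁₀(0.2199) = -13.16 dB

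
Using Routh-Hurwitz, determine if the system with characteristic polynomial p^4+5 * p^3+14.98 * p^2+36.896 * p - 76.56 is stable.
Routh array:
p^4: [1, 14.98, -76.56]; p^3: [5, 36.896]; p^2: [7.6008, -76.56]; p^1: [87.2591]; p^0: [-76.56]
First column: [1, 5, 7.6008, 87.2591, -76.56]. Sign changes = 1.
No, unstable (1 RHP root(s))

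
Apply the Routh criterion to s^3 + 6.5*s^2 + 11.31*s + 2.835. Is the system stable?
Routh array:
s^3: [1, 11.31]; s^2: [6.5, 2.835]; s^1: [10.8738]; s^0: [2.835]
First column: [1, 6.5, 10.8738, 2.835]. Sign changes = 0.
Yes, stable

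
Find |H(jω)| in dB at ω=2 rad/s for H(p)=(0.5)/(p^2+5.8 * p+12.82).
Substitute p = j*2: H(j2) = 0.0207674 - 0.0273131j.
|H(j2)| = sqrt(Re² + Im²) = 0.03431.
20*log₁₀(0.03431) = -29.29 dB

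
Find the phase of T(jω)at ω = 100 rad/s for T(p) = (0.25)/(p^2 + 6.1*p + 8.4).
Substitute p = j*100: T(j100) = -2.49281e-05 - 1.52189e-06j.
∠T(j100) = atan2(Im, Re) = atan2(-1.52189e-06, -2.49281e-05) = -176.51°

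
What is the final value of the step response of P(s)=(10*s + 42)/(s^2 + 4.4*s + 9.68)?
FVT: lim_{t→∞} y(t) = lim_{s→0} s*Y(s) where Y(s) = P(s)/s.
= lim_{s→0} P(s) = P(0) = num(0)/den(0) = 42/9.68 = 4.339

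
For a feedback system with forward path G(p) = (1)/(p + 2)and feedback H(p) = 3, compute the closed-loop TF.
Closed-loop T = G/(1+GH).
Numerator: G_num * H_den = 1.
Denominator: G_den * H_den + G_num * H_num = (p + 2) + (3) = p + 5.
T(p) = (1)/(p + 5)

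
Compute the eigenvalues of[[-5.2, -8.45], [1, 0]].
Eigenvalues solve det(λI - A) = 0.
Characteristic polynomial: λ^2 + 5.2*λ + 8.45 = 0.
Roots: -2.6 + 1.3j, -2.6 - 1.3j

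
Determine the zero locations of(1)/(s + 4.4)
Numerator is a nonzero constant (1) → Zeros: none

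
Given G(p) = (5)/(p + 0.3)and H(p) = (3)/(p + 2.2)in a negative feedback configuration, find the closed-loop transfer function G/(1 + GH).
Closed-loop T = G/(1+GH).
Numerator: G_num * H_den = 5*p + 11.
Denominator: G_den * H_den + G_num * H_num = (p^2 + 2.5*p + 0.66) + (15) = p^2 + 2.5*p + 15.66.
T(p) = (5*p + 11)/(p^2 + 2.5*p + 15.66)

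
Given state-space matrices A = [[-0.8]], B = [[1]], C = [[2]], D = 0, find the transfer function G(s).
G(s) = C(sI - A)⁻¹B + D.
Characteristic polynomial det(sI - A) = s + 0.8.
Numerator from C·adj(sI-A)·B + D·det(sI-A) = 2.
G(s) = (2)/(s + 0.8)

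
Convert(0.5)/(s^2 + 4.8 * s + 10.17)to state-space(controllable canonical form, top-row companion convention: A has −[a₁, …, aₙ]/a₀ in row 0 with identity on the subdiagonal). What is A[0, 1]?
Reachable canonical form for den = s^2 + 4.8*s + 10.17: top row of A = -[a₁,a₂,...,aₙ]/a₀, ones on the subdiagonal, zeros elsewhere.
A = [[-4.8, -10.17], [1, 0]].
A[0,1] = -10.17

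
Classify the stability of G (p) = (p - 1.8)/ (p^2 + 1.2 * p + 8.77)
Denominator: p^2 + 1.2*p + 8.77. Poles: -0.6 + 2.9j, -0.6 - 2.9j. Stable (all poles in LHP)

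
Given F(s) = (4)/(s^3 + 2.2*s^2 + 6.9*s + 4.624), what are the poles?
Set denominator = 0: s^3 + 2.2*s^2 + 6.9*s + 4.624 = (s + 0.8)(s^2 + 1.4*s + 5.78) = 0 → Poles: -0.7 + 2.3j, -0.7 - 2.3j, -0.8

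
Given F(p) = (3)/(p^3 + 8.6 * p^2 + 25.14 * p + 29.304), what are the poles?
Set denominator = 0: p^3 + 8.6*p^2 + 25.14*p + 29.304 = (p + 4.4)(p^2 + 4.2*p + 6.66) = 0 → Poles: -2.1 + 1.5j, -2.1 - 1.5j, -4.4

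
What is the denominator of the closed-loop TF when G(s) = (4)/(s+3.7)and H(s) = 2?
Characteristic poly = G_den * H_den + G_num * H_num = (s + 3.7) + (8) = s + 11.7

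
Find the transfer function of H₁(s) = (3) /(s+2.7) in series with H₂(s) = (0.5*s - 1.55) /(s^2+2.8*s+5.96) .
Series: H = H₁ · H₂ = (n₁·n₂)/(d₁·d₂).
Num: n₁·n₂ = 1.5*s - 4.65. Den: d₁·d₂ = s^3 + 5.5*s^2 + 13.52*s + 16.092.
H(s) = (1.5*s - 4.65)/(s^3 + 5.5*s^2 + 13.52*s + 16.092)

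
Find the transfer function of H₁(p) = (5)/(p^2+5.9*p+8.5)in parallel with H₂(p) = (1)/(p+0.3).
Parallel: H = H₁ + H₂ = (n₁·d₂ + n₂·d₁)/(d₁·d₂).
n₁·d₂ = 5*p + 1.5. n₂·d₁ = p^2 + 5.9*p + 8.5. Sum = p^2 + 10.9*p + 10. d₁·d₂ = p^3 + 6.2*p^2 + 10.27*p + 2.55.
H(p) = (p^2 + 10.9*p + 10)/(p^3 + 6.2*p^2 + 10.27*p + 2.55)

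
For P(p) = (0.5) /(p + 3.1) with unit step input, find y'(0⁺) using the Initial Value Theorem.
IVT: y'(0⁺) = lim_{p→∞} p²·Y(p) = lim_{p→∞} p·P(p).
deg(num) = 0, deg(den) = 1, relative degree = 1, so p·P(p) → (leading num)/(leading den) = 0.5/1 = 0.5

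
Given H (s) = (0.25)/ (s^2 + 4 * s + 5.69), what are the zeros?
Numerator is a nonzero constant (0.25) → Zeros: none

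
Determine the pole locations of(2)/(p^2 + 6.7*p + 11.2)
Set denominator = 0: p^2 + 6.7*p + 11.2 = (p + 3.5)(p + 3.2) = 0 → Poles: -3.2, -3.5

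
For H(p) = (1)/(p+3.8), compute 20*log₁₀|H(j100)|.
Substitute p = j*100: H(j100) = 0.000379452 - 0.00998558j.
|H(j100)| = sqrt(Re² + Im²) = 0.009993.
20*log₁₀(0.009993) = -40.01 dB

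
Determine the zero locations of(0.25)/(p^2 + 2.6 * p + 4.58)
Numerator is a nonzero constant (0.25) → Zeros: none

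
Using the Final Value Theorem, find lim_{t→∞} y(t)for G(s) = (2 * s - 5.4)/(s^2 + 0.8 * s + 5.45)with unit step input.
FVT: lim_{t→∞} y(t) = lim_{s→0} s*Y(s) where Y(s) = G(s)/s.
= lim_{s→0} G(s) = G(0) = num(0)/den(0) = -5.4/5.45 = -0.9908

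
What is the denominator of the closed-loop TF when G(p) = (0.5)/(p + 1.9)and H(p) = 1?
Characteristic poly = G_den * H_den + G_num * H_num = (p + 1.9) + (0.5) = p + 2.4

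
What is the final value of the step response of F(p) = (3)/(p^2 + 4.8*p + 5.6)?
FVT: lim_{t→∞} y(t) = lim_{p→0} p*Y(p) where Y(p) = F(p)/p.
= lim_{p→0} F(p) = F(0) = num(0)/den(0) = 3/5.6 = 0.5357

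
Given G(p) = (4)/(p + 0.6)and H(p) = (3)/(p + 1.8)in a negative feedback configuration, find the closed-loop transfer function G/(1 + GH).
Closed-loop T = G/(1+GH).
Numerator: G_num * H_den = 4*p + 7.2.
Denominator: G_den * H_den + G_num * H_num = (p^2 + 2.4*p + 1.08) + (12) = p^2 + 2.4*p + 13.08.
T(p) = (4*p + 7.2)/(p^2 + 2.4*p + 13.08)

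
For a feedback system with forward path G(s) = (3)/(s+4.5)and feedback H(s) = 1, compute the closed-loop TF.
Closed-loop T = G/(1+GH).
Numerator: G_num * H_den = 3.
Denominator: G_den * H_den + G_num * H_num = (s + 4.5) + (3) = s + 7.5.
T(s) = (3)/(s + 7.5)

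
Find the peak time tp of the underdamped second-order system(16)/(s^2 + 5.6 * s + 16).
Standard form: ωn²/(s²+2ζωn·s+ωn²) → ωn = 4, ζ = 0.7.
ωd = ωn·√(1-ζ²) = 4·√(1-0.7²) = 2.857.
tp = π/ωd = π/2.857 = 1.1 s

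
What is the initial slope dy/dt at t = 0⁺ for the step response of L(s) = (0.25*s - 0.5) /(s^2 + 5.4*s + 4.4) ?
IVT: y'(0⁺) = lim_{s→∞} s²·Y(s) = lim_{s→∞} s·L(s).
deg(num) = 1, deg(den) = 2, relative degree = 1, so s·L(s) → (leading num)/(leading den) = 0.25/1 = 0.25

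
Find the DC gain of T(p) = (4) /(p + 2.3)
DC gain = T(0) = num(0)/den(0) = 4/2.3 = 1.739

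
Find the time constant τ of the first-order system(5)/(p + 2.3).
First-order system: τ = -1/pole. Pole = -2.3. τ = -1/(-2.3) = 0.4348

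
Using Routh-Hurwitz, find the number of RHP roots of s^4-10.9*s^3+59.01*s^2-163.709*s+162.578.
Routh array:
s^4: [1, 59.01, 162.578]; s^3: [-10.9, -163.709]; s^2: [43.9908, 162.578]; s^1: [-123.426]; s^0: [162.578]
First column: [1, -10.9, 43.9908, -123.426, 162.578]. Sign changes = RHP roots = 4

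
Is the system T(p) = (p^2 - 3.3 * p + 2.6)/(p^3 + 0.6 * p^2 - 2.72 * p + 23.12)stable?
Denominator: p^3 + 0.6*p^2 - 2.72*p + 23.12 = (p + 3.4)(p^2 - 2.8*p + 6.8). Poles: -3.4, 1.4 + 2.2j, 1.4 - 2.2j. All Re(p)<0: No (unstable)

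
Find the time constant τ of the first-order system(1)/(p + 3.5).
First-order system: τ = -1/pole. Pole = -3.5. τ = -1/(-3.5) = 0.2857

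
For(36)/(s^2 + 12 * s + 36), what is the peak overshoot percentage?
Standard form: ωn²/(s²+2ζωn·s+ωn²) → ωn = 6, ζ = 1.
ζ ≥ 1, so the response is non-oscillatory: peak overshoot = 0%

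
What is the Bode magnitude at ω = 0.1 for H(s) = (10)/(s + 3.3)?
Substitute s = j*0.1: H(j0.1) = 3.02752 - 0.0917431j.
|H(j0.1)| = sqrt(Re² + Im²) = 3.029.
20*log₁₀(3.029) = 9.63 dB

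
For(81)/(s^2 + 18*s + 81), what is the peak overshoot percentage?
Standard form: ωn²/(s²+2ζωn·s+ωn²) → ωn = 9, ζ = 1.
ζ ≥ 1, so the response is non-oscillatory: peak overshoot = 0%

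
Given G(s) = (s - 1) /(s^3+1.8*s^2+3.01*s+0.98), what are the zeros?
Set numerator = 0: s - 1 = 0 → Zeros: 1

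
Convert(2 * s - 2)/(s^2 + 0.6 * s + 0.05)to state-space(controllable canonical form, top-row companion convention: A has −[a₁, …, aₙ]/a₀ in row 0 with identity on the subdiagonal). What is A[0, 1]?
Reachable canonical form for den = s^2 + 0.6*s + 0.05: top row of A = -[a₁,a₂,...,aₙ]/a₀, ones on the subdiagonal, zeros elsewhere.
A = [[-0.6, -0.05], [1, 0]].
A[0,1] = -0.05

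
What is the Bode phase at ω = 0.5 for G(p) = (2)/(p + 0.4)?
Substitute p = j*0.5: G(j0.5) = 1.95122 - 2.43902j.
∠G(j0.5) = atan2(Im, Re) = atan2(-2.43902, 1.95122) = -51.34°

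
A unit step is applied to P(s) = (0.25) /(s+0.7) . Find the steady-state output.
FVT: lim_{t→∞} y(t) = lim_{s→0} s*Y(s) where Y(s) = P(s)/s.
= lim_{s→0} P(s) = P(0) = num(0)/den(0) = 0.25/0.7 = 0.3571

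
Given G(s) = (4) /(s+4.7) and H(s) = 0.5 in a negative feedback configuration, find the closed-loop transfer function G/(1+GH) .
Closed-loop T = G/(1+GH).
Numerator: G_num * H_den = 4.
Denominator: G_den * H_den + G_num * H_num = (s + 4.7) + (2) = s + 6.7.
T(s) = (4)/(s + 6.7)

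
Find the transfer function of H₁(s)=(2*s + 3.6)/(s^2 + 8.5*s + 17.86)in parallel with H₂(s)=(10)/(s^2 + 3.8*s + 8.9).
Parallel: H = H₁ + H₂ = (n₁·d₂ + n₂·d₁)/(d₁·d₂).
n₁·d₂ = 2*s^3 + 11.2*s^2 + 31.48*s + 32.04. n₂·d₁ = 10*s^2 + 85*s + 178.6. Sum = 2*s^3 + 21.2*s^2 + 116.48*s + 210.64. d₁·d₂ = s^4 + 12.3*s^3 + 59.06*s^2 + 143.518*s + 158.954.
H(s) = (2*s^3 + 21.2*s^2 + 116.48*s + 210.64)/(s^4 + 12.3*s^3 + 59.06*s^2 + 143.518*s + 158.954)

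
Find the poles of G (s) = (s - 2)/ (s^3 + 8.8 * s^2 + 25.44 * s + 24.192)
Set denominator = 0: s^3 + 8.8*s^2 + 25.44*s + 24.192 = (s + 2.8)(s + 2.4)(s + 3.6) = 0 → Poles: -2.4, -2.8, -3.6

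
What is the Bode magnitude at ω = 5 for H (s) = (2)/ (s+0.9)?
Substitute s = j*5: H(j5) = 0.0697404 - 0.387447j.
|H(j5)| = sqrt(Re² + Im²) = 0.3937.
20*log₁₀(0.3937) = -8.10 dB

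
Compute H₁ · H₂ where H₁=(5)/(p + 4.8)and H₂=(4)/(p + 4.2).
Series: H = H₁ · H₂ = (n₁·n₂)/(d₁·d₂).
Num: n₁·n₂ = 20. Den: d₁·d₂ = p^2 + 9*p + 20.16.
H(p) = (20)/(p^2 + 9*p + 20.16)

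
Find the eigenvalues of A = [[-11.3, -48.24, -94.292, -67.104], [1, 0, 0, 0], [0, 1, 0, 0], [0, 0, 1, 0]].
Eigenvalues solve det(λI - A) = 0.
Characteristic polynomial: λ^4 + 11.3*λ^3 + 48.24*λ^2 + 94.292*λ + 67.104 = 0.
Factor: (λ + 4.5)(λ + 1.6)(λ^2 + 5.2*λ + 9.32) = 0.
Roots: -1.6, -2.6 + 1.6j, -2.6 - 1.6j, -4.5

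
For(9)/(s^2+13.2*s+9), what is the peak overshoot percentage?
Standard form: ωn²/(s²+2ζωn·s+ωn²) → ωn = 3, ζ = 2.2.
ζ ≥ 1, so the response is non-oscillatory: peak overshoot = 0%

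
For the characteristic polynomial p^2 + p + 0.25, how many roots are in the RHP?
p^2 + p + 0.25 = (p + 0.5)(p + 0.5). Poles: -0.5, -0.5. RHP poles (Re>0): 0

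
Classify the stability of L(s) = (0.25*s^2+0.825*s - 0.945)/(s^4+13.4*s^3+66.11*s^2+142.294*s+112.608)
Denominator: s^4 + 13.4*s^3 + 66.11*s^2 + 142.294*s + 112.608 = (s + 2.3)(s + 3.2)(s + 3.4)(s + 4.5). Poles: -2.3, -3.2, -3.4, -4.5. Stable (all poles in LHP)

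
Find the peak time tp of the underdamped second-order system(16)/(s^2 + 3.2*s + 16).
Standard form: ωn²/(s²+2ζωn·s+ωn²) → ωn = 4, ζ = 0.4.
ωd = ωn·√(1-ζ²) = 4·√(1-0.4²) = 3.666.
tp = π/ωd = π/3.666 = 0.8569 s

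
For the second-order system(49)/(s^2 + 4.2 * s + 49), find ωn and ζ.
Standard form: ωn²/(s²+2ζωn·s+ωn²).
const=49=ωn² → ωn=7, s coeff=4.2=2ζωn → ζ=0.3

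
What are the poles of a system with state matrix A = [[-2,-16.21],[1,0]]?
Eigenvalues solve det(λI - A) = 0.
Characteristic polynomial: λ^2 + 2*λ + 16.21 = 0.
Roots: -1 + 3.9j, -1 - 3.9j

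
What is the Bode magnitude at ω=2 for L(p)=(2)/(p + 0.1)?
Substitute p = j*2: L(j2) = 0.0498753 - 0.997506j.
|L(j2)| = sqrt(Re² + Im²) = 0.9988.
20*log₁₀(0.9988) = -0.01 dB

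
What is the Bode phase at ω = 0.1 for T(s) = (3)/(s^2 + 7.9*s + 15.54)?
Substitute s = j*0.1: T(j0.1) = 0.192676 - 0.00980129j.
∠T(j0.1) = atan2(Im, Re) = atan2(-0.00980129, 0.192676) = -2.91°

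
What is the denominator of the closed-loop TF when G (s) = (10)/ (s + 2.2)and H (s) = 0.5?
Characteristic poly = G_den * H_den + G_num * H_num = (s + 2.2) + (5) = s + 7.2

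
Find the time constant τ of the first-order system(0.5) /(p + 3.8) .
First-order system: τ = -1/pole. Pole = -3.8. τ = -1/(-3.8) = 0.2632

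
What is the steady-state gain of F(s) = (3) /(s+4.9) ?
DC gain = F(0) = num(0)/den(0) = 3/4.9 = 0.6122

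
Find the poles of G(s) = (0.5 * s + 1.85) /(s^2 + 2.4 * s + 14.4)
Set denominator = 0: s^2 + 2.4*s + 14.4 = 0 → Poles: -1.2 + 3.6j, -1.2 - 3.6j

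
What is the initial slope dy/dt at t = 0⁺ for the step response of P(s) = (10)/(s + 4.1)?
IVT: y'(0⁺) = lim_{s→∞} s²·Y(s) = lim_{s→∞} s·P(s).
deg(num) = 0, deg(den) = 1, relative degree = 1, so s·P(s) → (leading num)/(leading den) = 10/1 = 10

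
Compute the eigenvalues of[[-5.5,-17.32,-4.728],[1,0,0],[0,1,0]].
Eigenvalues solve det(λI - A) = 0.
Characteristic polynomial: λ^3 + 5.5*λ^2 + 17.32*λ + 4.728 = 0.
Factor: (λ + 0.3)(λ^2 + 5.2*λ + 15.76) = 0.
Roots: -0.3, -2.6 + 3j, -2.6 - 3j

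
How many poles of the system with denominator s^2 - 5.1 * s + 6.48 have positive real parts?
s^2 - 5.1*s + 6.48 = (s - 2.4)(s - 2.7). Poles: 2.4, 2.7. RHP poles (Re>0): 2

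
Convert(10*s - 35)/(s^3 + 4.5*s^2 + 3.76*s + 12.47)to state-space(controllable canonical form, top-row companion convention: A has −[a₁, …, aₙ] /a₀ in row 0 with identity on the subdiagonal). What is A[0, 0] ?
Reachable canonical form for den = s^3 + 4.5*s^2 + 3.76*s + 12.47: top row of A = -[a₁,a₂,...,aₙ]/a₀, ones on the subdiagonal, zeros elsewhere.
A = [[-4.5, -3.76, -12.47], [1, 0, 0], [0, 1, 0]].
A[0,0] = -4.5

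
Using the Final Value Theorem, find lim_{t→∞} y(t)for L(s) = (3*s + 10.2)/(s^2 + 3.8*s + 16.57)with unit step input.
FVT: lim_{t→∞} y(t) = lim_{s→0} s*Y(s) where Y(s) = L(s)/s.
= lim_{s→0} L(s) = L(0) = num(0)/den(0) = 10.2/16.57 = 0.6156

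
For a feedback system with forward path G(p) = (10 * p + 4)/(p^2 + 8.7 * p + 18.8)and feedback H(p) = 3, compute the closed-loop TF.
Closed-loop T = G/(1+GH).
Numerator: G_num * H_den = 10*p + 4.
Denominator: G_den * H_den + G_num * H_num = (p^2 + 8.7*p + 18.8) + (30*p + 12) = p^2 + 38.7*p + 30.8.
T(p) = (10*p + 4)/(p^2 + 38.7*p + 30.8)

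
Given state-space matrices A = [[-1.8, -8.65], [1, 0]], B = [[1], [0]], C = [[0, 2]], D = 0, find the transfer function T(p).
T(p) = C(pI - A)⁻¹B + D.
Characteristic polynomial det(pI - A) = p^2 + 1.8*p + 8.65.
Numerator from C·adj(pI-A)·B + D·det(pI-A) = 2.
T(p) = (2)/(p^2 + 1.8*p + 8.65)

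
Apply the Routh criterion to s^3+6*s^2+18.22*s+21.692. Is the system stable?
Routh array:
s^3: [1, 18.22]; s^2: [6, 21.692]; s^1: [14.6047]; s^0: [21.692]
First column: [1, 6, 14.6047, 21.692]. Sign changes = 0.
Yes, stable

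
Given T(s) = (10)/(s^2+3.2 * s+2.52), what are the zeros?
Numerator is a nonzero constant (10) → Zeros: none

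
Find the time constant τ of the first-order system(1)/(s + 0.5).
First-order system: τ = -1/pole. Pole = -0.5. τ = -1/(-0.5) = 2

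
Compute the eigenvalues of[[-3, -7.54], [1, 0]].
Eigenvalues solve det(λI - A) = 0.
Characteristic polynomial: λ^2 + 3*λ + 7.54 = 0.
Roots: -1.5 + 2.3j, -1.5 - 2.3j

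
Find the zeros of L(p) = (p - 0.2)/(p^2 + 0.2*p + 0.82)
Set numerator = 0: p - 0.2 = 0 → Zeros: 0.2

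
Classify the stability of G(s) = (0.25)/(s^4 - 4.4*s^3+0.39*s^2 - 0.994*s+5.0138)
Denominator: s^4 - 4.4*s^3 + 0.39*s^2 - 0.994*s + 5.0138 = (s - 1.1)(s - 4.3)(s^2 + s + 1.06). Poles: -0.5 + 0.9j, -0.5 - 0.9j, 1.1, 4.3. Unstable (2 pole(s) in RHP)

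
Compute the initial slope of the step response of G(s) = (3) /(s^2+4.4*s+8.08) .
IVT: y'(0⁺) = lim_{s→∞} s²·Y(s) = lim_{s→∞} s·G(s).
deg(num) = 0, deg(den) = 2, relative degree = 2 ≥ 2, so s·G(s) → 0. Initial slope = 0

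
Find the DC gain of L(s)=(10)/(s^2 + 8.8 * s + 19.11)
DC gain = L(0) = num(0)/den(0) = 10/19.11 = 0.5233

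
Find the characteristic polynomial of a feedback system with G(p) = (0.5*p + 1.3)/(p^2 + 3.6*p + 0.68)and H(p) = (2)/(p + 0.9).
Characteristic poly = G_den * H_den + G_num * H_num = (p^3 + 4.5*p^2 + 3.92*p + 0.612) + (p + 2.6) = p^3 + 4.5*p^2 + 4.92*p + 3.212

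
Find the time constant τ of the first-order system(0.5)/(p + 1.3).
First-order system: τ = -1/pole. Pole = -1.3. τ = -1/(-1.3) = 0.7692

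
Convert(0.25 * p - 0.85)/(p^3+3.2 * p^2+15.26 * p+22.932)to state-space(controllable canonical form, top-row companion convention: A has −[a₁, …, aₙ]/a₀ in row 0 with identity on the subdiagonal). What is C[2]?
Reachable canonical form: C = numerator coefficients (right-aligned, zero-padded to length n).
num = 0.25*p - 0.85, C = [[0, 0.25, -0.85]].
C[2] = -0.85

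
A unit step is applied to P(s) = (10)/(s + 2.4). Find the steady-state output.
FVT: lim_{t→∞} y(t) = lim_{s→0} s*Y(s) where Y(s) = P(s)/s.
= lim_{s→0} P(s) = P(0) = num(0)/den(0) = 10/2.4 = 4.167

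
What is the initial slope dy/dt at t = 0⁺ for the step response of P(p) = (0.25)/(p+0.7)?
IVT: y'(0⁺) = lim_{p→∞} p²·Y(p) = lim_{p→∞} p·P(p).
deg(num) = 0, deg(den) = 1, relative degree = 1, so p·P(p) → (leading num)/(leading den) = 0.25/1 = 0.25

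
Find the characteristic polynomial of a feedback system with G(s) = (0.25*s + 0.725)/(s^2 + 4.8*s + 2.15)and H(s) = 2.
Characteristic poly = G_den * H_den + G_num * H_num = (s^2 + 4.8*s + 2.15) + (0.5*s + 1.45) = s^2 + 5.3*s + 3.6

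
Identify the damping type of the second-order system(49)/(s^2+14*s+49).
Standard form: ωn²/(s²+2ζωn·s+ωn²) gives ωn=7, ζ=1.
Critically damped (ζ = 1)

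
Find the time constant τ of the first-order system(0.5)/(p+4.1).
First-order system: τ = -1/pole. Pole = -4.1. τ = -1/(-4.1) = 0.2439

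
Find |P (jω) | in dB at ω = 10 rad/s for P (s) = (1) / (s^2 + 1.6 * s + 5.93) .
Substitute s = j*10: P(j10) = -0.0103315 - 0.00175724j.
|P(j10)| = sqrt(Re² + Im²) = 0.01048.
20*log₁₀(0.01048) = -39.59 dB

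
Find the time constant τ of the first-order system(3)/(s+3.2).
First-order system: τ = -1/pole. Pole = -3.2. τ = -1/(-3.2) = 0.3125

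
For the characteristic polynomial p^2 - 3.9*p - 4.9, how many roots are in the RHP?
p^2 - 3.9*p - 4.9 = (p - 4.9)(p + 1). Poles: -1, 4.9. RHP poles (Re>0): 1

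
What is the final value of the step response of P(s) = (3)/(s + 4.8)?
FVT: lim_{t→∞} y(t) = lim_{s→0} s*Y(s) where Y(s) = P(s)/s.
= lim_{s→0} P(s) = P(0) = num(0)/den(0) = 3/4.8 = 0.625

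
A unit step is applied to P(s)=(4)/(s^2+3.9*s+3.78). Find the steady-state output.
FVT: lim_{t→∞} y(t) = lim_{s→0} s*Y(s) where Y(s) = P(s)/s.
= lim_{s→0} P(s) = P(0) = num(0)/den(0) = 4/3.78 = 1.058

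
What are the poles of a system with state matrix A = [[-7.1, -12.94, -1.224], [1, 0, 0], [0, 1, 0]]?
Eigenvalues solve det(λI - A) = 0.
Characteristic polynomial: λ^3 + 7.1*λ^2 + 12.94*λ + 1.224 = 0.
Factor: (λ + 3.6)(λ + 3.4)(λ + 0.1) = 0.
Roots: -0.1, -3.4, -3.6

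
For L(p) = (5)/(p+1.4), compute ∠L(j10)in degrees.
Substitute p = j*10: L(j10) = 0.0686544 - 0.490388j.
∠L(j10) = atan2(Im, Re) = atan2(-0.490388, 0.0686544) = -82.03°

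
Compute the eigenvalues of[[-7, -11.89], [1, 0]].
Eigenvalues solve det(λI - A) = 0.
Characteristic polynomial: λ^2 + 7*λ + 11.89 = 0.
Factor: (λ + 4.1)(λ + 2.9) = 0.
Roots: -2.9, -4.1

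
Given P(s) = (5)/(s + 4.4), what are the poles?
Set denominator = 0: s + 4.4 = 0 → Poles: -4.4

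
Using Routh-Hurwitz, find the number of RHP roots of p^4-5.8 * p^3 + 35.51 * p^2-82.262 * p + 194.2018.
Routh array:
p^4: [1, 35.51, 194.2018]; p^3: [-5.8, -82.262]; p^2: [21.3269, 194.2018]; p^1: [-29.4475]; p^0: [194.2018]
First column: [1, -5.8, 21.3269, -29.4475, 194.2018]. Sign changes = RHP roots = 4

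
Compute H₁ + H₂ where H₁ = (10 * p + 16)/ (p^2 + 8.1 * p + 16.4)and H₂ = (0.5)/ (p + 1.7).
Parallel: H = H₁ + H₂ = (n₁·d₂ + n₂·d₁)/(d₁·d₂).
n₁·d₂ = 10*p^2 + 33*p + 27.2. n₂·d₁ = 0.5*p^2 + 4.05*p + 8.2. Sum = 10.5*p^2 + 37.05*p + 35.4. d₁·d₂ = p^3 + 9.8*p^2 + 30.17*p + 27.88.
H(p) = (10.5*p^2 + 37.05*p + 35.4)/(p^3 + 9.8*p^2 + 30.17*p + 27.88)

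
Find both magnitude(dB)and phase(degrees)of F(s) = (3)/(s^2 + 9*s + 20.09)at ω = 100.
Substitute s = j*100: F(j100) = -0.000298179 - 2.68901e-05j.
|F| = 20*log₁₀(sqrt(Re²+Im²)) = -70.48 dB.
∠F = atan2(Im, Re) = -174.85°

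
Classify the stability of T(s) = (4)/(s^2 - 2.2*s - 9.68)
Denominator: s^2 - 2.2*s - 9.68 = (s - 4.4)(s + 2.2). Poles: -2.2, 4.4. Unstable (1 pole(s) in RHP)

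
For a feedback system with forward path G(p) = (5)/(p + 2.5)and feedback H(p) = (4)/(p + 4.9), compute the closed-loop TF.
Closed-loop T = G/(1+GH).
Numerator: G_num * H_den = 5*p + 24.5.
Denominator: G_den * H_den + G_num * H_num = (p^2 + 7.4*p + 12.25) + (20) = p^2 + 7.4*p + 32.25.
T(p) = (5*p + 24.5)/(p^2 + 7.4*p + 32.25)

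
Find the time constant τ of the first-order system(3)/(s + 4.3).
First-order system: τ = -1/pole. Pole = -4.3. τ = -1/(-4.3) = 0.2326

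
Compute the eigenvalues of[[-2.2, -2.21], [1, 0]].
Eigenvalues solve det(λI - A) = 0.
Characteristic polynomial: λ^2 + 2.2*λ + 2.21 = 0.
Roots: -1.1 + 1j, -1.1 - 1j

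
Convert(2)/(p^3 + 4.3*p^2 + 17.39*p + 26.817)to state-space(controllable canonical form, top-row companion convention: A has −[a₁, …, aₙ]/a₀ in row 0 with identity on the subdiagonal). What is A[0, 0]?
Reachable canonical form for den = p^3 + 4.3*p^2 + 17.39*p + 26.817: top row of A = -[a₁,a₂,...,aₙ]/a₀, ones on the subdiagonal, zeros elsewhere.
A = [[-4.3, -17.39, -26.817], [1, 0, 0], [0, 1, 0]].
A[0,0] = -4.3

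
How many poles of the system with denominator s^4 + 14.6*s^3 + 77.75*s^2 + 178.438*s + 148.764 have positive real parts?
s^4 + 14.6*s^3 + 77.75*s^2 + 178.438*s + 148.764 = (s + 2.3)(s + 3)(s + 4.9)(s + 4.4). Poles: -2.3, -3, -4.4, -4.9. RHP poles (Re>0): 0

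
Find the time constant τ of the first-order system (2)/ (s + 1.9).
First-order system: τ = -1/pole. Pole = -1.9. τ = -1/(-1.9) = 0.5263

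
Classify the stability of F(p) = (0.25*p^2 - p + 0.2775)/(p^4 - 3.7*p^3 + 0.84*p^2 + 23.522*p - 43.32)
Denominator: p^4 - 3.7*p^3 + 0.84*p^2 + 23.522*p - 43.32 = (p + 2.5)(p - 2.4)(p^2 - 3.8*p + 7.22). Poles: -2.5, 1.9 + 1.9j, 1.9 - 1.9j, 2.4. Unstable (3 pole(s) in RHP)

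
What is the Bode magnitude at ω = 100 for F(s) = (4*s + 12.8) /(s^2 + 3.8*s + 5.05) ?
Substitute s = j*100: F(j100) = 0.000240542 - 0.0400111j.
|F(j100)| = sqrt(Re² + Im²) = 0.04001.
20*log₁₀(0.04001) = -27.96 dB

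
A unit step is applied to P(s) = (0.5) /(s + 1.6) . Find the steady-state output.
FVT: lim_{t→∞} y(t) = lim_{s→0} s*Y(s) where Y(s) = P(s)/s.
= lim_{s→0} P(s) = P(0) = num(0)/den(0) = 0.5/1.6 = 0.3125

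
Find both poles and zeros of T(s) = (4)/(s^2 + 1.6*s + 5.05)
Set denominator = 0: s^2 + 1.6*s + 5.05 = 0 → Poles: -0.8 + 2.1j, -0.8 - 2.1j
Numerator is a nonzero constant (4) → Zeros: none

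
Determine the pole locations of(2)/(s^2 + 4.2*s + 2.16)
Set denominator = 0: s^2 + 4.2*s + 2.16 = (s + 3.6)(s + 0.6) = 0 → Poles: -0.6, -3.6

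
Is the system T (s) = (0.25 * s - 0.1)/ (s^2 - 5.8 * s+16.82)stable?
Denominator: s^2 - 5.8*s + 16.82. Poles: 2.9 + 2.9j, 2.9 - 2.9j. All Re(p)<0: No (unstable)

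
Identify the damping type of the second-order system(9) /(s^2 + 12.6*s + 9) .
Standard form: ωn²/(s²+2ζωn·s+ωn²) gives ωn=3, ζ=2.1.
Overdamped (ζ = 2.1 > 1)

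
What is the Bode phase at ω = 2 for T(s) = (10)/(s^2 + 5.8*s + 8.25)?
Substitute s = j*2: T(j2) = 0.278465 - 0.760045j.
∠T(j2) = atan2(Im, Re) = atan2(-0.760045, 0.278465) = -69.88°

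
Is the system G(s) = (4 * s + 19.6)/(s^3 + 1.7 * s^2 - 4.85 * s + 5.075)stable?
Denominator: s^3 + 1.7*s^2 - 4.85*s + 5.075 = (s + 3.5)(s^2 - 1.8*s + 1.45). Poles: -3.5, 0.9 + 0.8j, 0.9 - 0.8j. All Re(p)<0: No (unstable)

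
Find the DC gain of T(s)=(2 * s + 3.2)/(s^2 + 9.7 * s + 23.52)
DC gain = T(0) = num(0)/den(0) = 3.2/23.52 = 0.1361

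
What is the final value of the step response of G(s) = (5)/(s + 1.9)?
FVT: lim_{t→∞} y(t) = lim_{s→0} s*Y(s) where Y(s) = G(s)/s.
= lim_{s→0} G(s) = G(0) = num(0)/den(0) = 5/1.9 = 2.632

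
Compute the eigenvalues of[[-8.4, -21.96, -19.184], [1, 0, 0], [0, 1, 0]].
Eigenvalues solve det(λI - A) = 0.
Characteristic polynomial: λ^3 + 8.4*λ^2 + 21.96*λ + 19.184 = 0.
Factor: (λ + 4.4)(λ^2 + 4*λ + 4.36) = 0.
Roots: -2 + 0.6j, -2 - 0.6j, -4.4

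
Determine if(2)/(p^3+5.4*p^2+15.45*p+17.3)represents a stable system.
Denominator: p^3 + 5.4*p^2 + 15.45*p + 17.3 = (p + 2)(p^2 + 3.4*p + 8.65). Poles: -1.7 + 2.4j, -1.7 - 2.4j, -2. All Re(p)<0: Yes (stable)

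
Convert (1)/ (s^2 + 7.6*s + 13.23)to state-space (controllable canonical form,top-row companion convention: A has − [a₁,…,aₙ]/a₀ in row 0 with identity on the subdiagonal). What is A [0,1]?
Reachable canonical form for den = s^2 + 7.6*s + 13.23: top row of A = -[a₁,a₂,...,aₙ]/a₀, ones on the subdiagonal, zeros elsewhere.
A = [[-7.6, -13.23], [1, 0]].
A[0,1] = -13.23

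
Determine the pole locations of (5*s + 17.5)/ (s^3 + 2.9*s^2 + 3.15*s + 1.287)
Set denominator = 0: s^3 + 2.9*s^2 + 3.15*s + 1.287 = (s + 1.1)(s^2 + 1.8*s + 1.17) = 0 → Poles: -0.9 + 0.6j, -0.9 - 0.6j, -1.1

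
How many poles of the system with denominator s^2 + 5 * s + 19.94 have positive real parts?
Poles: -2.5 + 3.7j, -2.5 - 3.7j. RHP poles (Re>0): 0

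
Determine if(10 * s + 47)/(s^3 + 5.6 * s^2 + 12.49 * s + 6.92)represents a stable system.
Denominator: s^3 + 5.6*s^2 + 12.49*s + 6.92 = (s + 0.8)(s^2 + 4.8*s + 8.65). Poles: -0.8, -2.4 + 1.7j, -2.4 - 1.7j. All Re(p)<0: Yes (stable)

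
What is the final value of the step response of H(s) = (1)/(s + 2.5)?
FVT: lim_{t→∞} y(t) = lim_{s→0} s*Y(s) where Y(s) = H(s)/s.
= lim_{s→0} H(s) = H(0) = num(0)/den(0) = 1/2.5 = 0.4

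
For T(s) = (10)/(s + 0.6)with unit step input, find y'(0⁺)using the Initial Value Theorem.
IVT: y'(0⁺) = lim_{s→∞} s²·Y(s) = lim_{s→∞} s·T(s).
deg(num) = 0, deg(den) = 1, relative degree = 1, so s·T(s) → (leading num)/(leading den) = 10/1 = 10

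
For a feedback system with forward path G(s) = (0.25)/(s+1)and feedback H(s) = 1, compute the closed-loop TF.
Closed-loop T = G/(1+GH).
Numerator: G_num * H_den = 0.25.
Denominator: G_den * H_den + G_num * H_num = (s + 1) + (0.25) = s + 1.25.
T(s) = (0.25)/(s + 1.25)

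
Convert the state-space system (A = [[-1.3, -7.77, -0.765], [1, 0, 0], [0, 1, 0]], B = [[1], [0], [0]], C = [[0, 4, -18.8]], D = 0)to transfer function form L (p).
L(p) = C(pI - A)⁻¹B + D.
Characteristic polynomial det(pI - A) = p^3 + 1.3*p^2 + 7.77*p + 0.765.
Numerator from C·adj(pI-A)·B + D·det(pI-A) = 4*p - 18.8.
L(p) = (4*p - 18.8)/(p^3 + 1.3*p^2 + 7.77*p + 0.765)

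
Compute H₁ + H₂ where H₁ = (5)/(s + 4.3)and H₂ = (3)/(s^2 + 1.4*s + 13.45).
Parallel: H = H₁ + H₂ = (n₁·d₂ + n₂·d₁)/(d₁·d₂).
n₁·d₂ = 5*s^2 + 7*s + 67.25. n₂·d₁ = 3*s + 12.9. Sum = 5*s^2 + 10*s + 80.15. d₁·d₂ = s^3 + 5.7*s^2 + 19.47*s + 57.835.
H(s) = (5*s^2 + 10*s + 80.15)/(s^3 + 5.7*s^2 + 19.47*s + 57.835)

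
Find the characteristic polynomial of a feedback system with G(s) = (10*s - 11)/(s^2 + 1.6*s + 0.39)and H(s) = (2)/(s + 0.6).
Characteristic poly = G_den * H_den + G_num * H_num = (s^3 + 2.2*s^2 + 1.35*s + 0.234) + (20*s - 22) = s^3 + 2.2*s^2 + 21.35*s - 21.766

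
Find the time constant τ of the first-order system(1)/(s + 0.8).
First-order system: τ = -1/pole. Pole = -0.8. τ = -1/(-0.8) = 1.25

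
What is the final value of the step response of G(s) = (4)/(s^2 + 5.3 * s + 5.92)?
FVT: lim_{t→∞} y(t) = lim_{s→0} s*Y(s) where Y(s) = G(s)/s.
= lim_{s→0} G(s) = G(0) = num(0)/den(0) = 4/5.92 = 0.6757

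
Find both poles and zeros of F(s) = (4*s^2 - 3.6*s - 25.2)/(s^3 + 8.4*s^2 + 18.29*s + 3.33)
Set denominator = 0: s^3 + 8.4*s^2 + 18.29*s + 3.33 = (s + 0.2)(s + 3.7)(s + 4.5) = 0 → Poles: -0.2, -3.7, -4.5
Set numerator = 0: 4*s^2 - 3.6*s - 25.2 = 4*(s - 3)(s + 2.1) = 0 → Zeros: -2.1, 3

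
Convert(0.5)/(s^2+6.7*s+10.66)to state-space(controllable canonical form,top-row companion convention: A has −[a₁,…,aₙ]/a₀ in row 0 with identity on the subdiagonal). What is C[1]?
Reachable canonical form: C = numerator coefficients (right-aligned, zero-padded to length n).
num = 0.5, C = [[0, 0.5]].
C[1] = 0.5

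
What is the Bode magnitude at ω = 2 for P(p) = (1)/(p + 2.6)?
Substitute p = j*2: P(j2) = 0.241636 - 0.185874j.
|P(j2)| = sqrt(Re² + Im²) = 0.3049.
20*log₁₀(0.3049) = -10.32 dB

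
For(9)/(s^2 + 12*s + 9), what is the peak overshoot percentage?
Standard form: ωn²/(s²+2ζωn·s+ωn²) → ωn = 3, ζ = 2.
ζ ≥ 1, so the response is non-oscillatory: peak overshoot = 0%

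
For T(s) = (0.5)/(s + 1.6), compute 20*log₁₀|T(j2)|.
Substitute s = j*2: T(j2) = 0.121951 - 0.152439j.
|T(j2)| = sqrt(Re² + Im²) = 0.1952.
20*log₁₀(0.1952) = -14.19 dB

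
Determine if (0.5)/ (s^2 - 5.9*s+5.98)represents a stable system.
Denominator: s^2 - 5.9*s + 5.98 = (s - 4.6)(s - 1.3). Poles: 1.3, 4.6. All Re(p)<0: No (unstable)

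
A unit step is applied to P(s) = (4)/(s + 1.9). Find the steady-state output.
FVT: lim_{t→∞} y(t) = lim_{s→0} s*Y(s) where Y(s) = P(s)/s.
= lim_{s→0} P(s) = P(0) = num(0)/den(0) = 4/1.9 = 2.105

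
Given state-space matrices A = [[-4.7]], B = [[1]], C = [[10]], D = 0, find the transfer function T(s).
T(s) = C(sI - A)⁻¹B + D.
Characteristic polynomial det(sI - A) = s + 4.7.
Numerator from C·adj(sI-A)·B + D·det(sI-A) = 10.
T(s) = (10)/(s + 4.7)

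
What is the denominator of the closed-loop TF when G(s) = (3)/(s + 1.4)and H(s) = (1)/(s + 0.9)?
Characteristic poly = G_den * H_den + G_num * H_num = (s^2 + 2.3*s + 1.26) + (3) = s^2 + 2.3*s + 4.26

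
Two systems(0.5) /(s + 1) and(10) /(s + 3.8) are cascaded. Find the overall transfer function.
Series: H = H₁ · H₂ = (n₁·n₂)/(d₁·d₂).
Num: n₁·n₂ = 5. Den: d₁·d₂ = s^2 + 4.8*s + 3.8.
H(s) = (5)/(s^2 + 4.8*s + 3.8)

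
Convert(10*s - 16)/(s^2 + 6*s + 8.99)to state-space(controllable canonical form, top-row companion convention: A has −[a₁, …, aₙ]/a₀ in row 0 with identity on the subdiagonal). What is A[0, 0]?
Reachable canonical form for den = s^2 + 6*s + 8.99: top row of A = -[a₁,a₂,...,aₙ]/a₀, ones on the subdiagonal, zeros elsewhere.
A = [[-6, -8.99], [1, 0]].
A[0,0] = -6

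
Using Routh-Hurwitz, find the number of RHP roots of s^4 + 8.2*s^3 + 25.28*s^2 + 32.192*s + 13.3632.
Routh array:
s^4: [1, 25.28, 13.3632]; s^3: [8.2, 32.192]; s^2: [21.3541, 13.3632]; s^1: [27.0605]; s^0: [13.3632]
First column: [1, 8.2, 21.3541, 27.0605, 13.3632]. Sign changes = RHP roots = 0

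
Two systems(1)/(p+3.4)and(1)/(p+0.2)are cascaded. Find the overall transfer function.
Series: H = H₁ · H₂ = (n₁·n₂)/(d₁·d₂).
Num: n₁·n₂ = 1. Den: d₁·d₂ = p^2 + 3.6*p + 0.68.
H(p) = (1)/(p^2 + 3.6*p + 0.68)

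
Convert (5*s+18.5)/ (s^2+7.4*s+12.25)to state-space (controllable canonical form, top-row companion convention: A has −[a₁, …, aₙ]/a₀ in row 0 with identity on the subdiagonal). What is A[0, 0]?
Reachable canonical form for den = s^2 + 7.4*s + 12.25: top row of A = -[a₁,a₂,...,aₙ]/a₀, ones on the subdiagonal, zeros elsewhere.
A = [[-7.4, -12.25], [1, 0]].
A[0,0] = -7.4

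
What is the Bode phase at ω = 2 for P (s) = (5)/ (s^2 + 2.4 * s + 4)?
Substitute s = j*2: P(j2) = 0 - 1.04167j.
∠P(j2) = atan2(Im, Re) = atan2(-1.04167, 0) = -90.00°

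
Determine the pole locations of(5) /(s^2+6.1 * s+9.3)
Set denominator = 0: s^2 + 6.1*s + 9.3 = (s + 3)(s + 3.1) = 0 → Poles: -3, -3.1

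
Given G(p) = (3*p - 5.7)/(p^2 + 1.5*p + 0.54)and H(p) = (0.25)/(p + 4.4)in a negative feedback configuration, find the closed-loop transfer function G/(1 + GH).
Closed-loop T = G/(1+GH).
Numerator: G_num * H_den = 3*p^2 + 7.5*p - 25.08.
Denominator: G_den * H_den + G_num * H_num = (p^3 + 5.9*p^2 + 7.14*p + 2.376) + (0.75*p - 1.425) = p^3 + 5.9*p^2 + 7.89*p + 0.951.
T(p) = (3*p^2 + 7.5*p - 25.08)/(p^3 + 5.9*p^2 + 7.89*p + 0.951)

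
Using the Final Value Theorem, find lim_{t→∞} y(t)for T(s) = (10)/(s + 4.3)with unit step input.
FVT: lim_{t→∞} y(t) = lim_{s→0} s*Y(s) where Y(s) = T(s)/s.
= lim_{s→0} T(s) = T(0) = num(0)/den(0) = 10/4.3 = 2.326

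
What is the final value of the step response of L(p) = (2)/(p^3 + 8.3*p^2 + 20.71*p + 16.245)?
FVT: lim_{t→∞} y(t) = lim_{p→0} p*Y(p) where Y(p) = L(p)/p.
= lim_{p→0} L(p) = L(0) = num(0)/den(0) = 2/16.245 = 0.1231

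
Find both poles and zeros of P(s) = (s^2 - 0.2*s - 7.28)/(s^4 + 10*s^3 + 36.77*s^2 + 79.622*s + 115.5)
Set denominator = 0: s^4 + 10*s^3 + 36.77*s^2 + 79.622*s + 115.5 = (s + 4.4)(s + 4.2)(s^2 + 1.4*s + 6.25) = 0 → Poles: -0.7 + 2.4j, -0.7 - 2.4j, -4.2, -4.4
Set numerator = 0: s^2 - 0.2*s - 7.28 = (s - 2.8)(s + 2.6) = 0 → Zeros: -2.6, 2.8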